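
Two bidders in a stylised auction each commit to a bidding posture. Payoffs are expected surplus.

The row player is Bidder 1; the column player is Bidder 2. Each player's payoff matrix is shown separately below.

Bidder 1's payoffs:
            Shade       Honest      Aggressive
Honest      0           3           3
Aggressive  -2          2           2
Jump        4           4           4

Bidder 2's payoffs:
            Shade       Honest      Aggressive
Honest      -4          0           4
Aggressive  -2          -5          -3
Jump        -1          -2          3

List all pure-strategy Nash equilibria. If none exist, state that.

Bidder 1 against Shade: payoffs 0, -2, 4 → best response Jump.
Bidder 1 against Honest: payoffs 3, 2, 4 → best response Jump.
Bidder 1 against Aggressive: payoffs 3, 2, 4 → best response Jump.
Bidder 2 against Honest: payoffs -4, 0, 4 → best response Aggressive.
Bidder 2 against Aggressive: payoffs -2, -5, -3 → best response Shade.
Bidder 2 against Jump: payoffs -1, -2, 3 → best response Aggressive.
Mutual best responses: (Jump, Aggressive).

Pure NE: (Jump, Aggressive)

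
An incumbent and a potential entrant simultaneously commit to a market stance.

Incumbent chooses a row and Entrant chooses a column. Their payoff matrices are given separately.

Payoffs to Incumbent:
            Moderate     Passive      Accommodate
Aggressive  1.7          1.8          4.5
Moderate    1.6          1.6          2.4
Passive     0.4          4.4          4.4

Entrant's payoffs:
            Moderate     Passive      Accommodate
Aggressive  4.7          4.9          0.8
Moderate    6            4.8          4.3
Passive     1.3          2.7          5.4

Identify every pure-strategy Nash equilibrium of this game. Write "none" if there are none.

Check each profile: it is a Nash equilibrium iff no player can strictly gain by switching unilaterally.
(Aggressive, Moderate): Entrant can switch to Passive (4.7 → 4.9). Not NE.
(Aggressive, Passive): Incumbent can switch to Passive (1.8 → 4.4). Not NE.
(Aggressive, Accommodate): Entrant can switch to Moderate (0.8 → 4.7). Not NE.
(Moderate, Moderate): Incumbent can switch to Aggressive (1.6 → 1.7). Not NE.
(Moderate, Passive): Incumbent can switch to Aggressive (1.6 → 1.8). Not NE.
(Moderate, Accommodate): Incumbent can switch to Aggressive (2.4 → 4.5). Not NE.
(The remaining 3 profiles each have a profitable deviation by the same check.)

No pure-strategy Nash equilibrium.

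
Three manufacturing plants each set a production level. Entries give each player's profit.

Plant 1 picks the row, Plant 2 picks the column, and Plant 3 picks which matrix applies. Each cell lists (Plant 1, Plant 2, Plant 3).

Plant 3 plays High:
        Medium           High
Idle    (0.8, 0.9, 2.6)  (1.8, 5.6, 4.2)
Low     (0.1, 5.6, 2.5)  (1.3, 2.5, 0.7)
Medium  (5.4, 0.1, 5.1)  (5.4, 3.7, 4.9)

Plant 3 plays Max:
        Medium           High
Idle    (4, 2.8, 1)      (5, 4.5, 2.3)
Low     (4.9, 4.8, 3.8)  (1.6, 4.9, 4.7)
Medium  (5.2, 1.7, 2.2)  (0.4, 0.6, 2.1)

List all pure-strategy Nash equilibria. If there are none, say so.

Pure NE: (Medium, High, High)

Check each profile: it is a Nash equilibrium iff no player can strictly gain by switching unilaterally.
(Idle, Medium, High): Plant 1 can switch to Medium (0.8 → 5.4). Not NE.
(Idle, Medium, Max): Plant 1 can switch to Low (4 → 4.9). Not NE.
(Idle, High, High): Plant 1 can switch to Medium (1.8 → 5.4). Not NE.
(Idle, High, Max): Plant 3 can switch to High (2.3 → 4.2). Not NE.
(Low, Medium, High): Plant 1 can switch to Idle (0.1 → 0.8). Not NE.
(Low, Medium, Max): Plant 1 can switch to Medium (4.9 → 5.2). Not NE.
(Medium, High, High): Plant 1 gets 5.4, best alternative 1.8; Plant 2 gets 3.7, best alternative 0.1; Plant 3 gets 4.9, best alternative 2.1. No profitable deviation — NE.
(The remaining 5 profiles each have a profitable deviation by the same check.)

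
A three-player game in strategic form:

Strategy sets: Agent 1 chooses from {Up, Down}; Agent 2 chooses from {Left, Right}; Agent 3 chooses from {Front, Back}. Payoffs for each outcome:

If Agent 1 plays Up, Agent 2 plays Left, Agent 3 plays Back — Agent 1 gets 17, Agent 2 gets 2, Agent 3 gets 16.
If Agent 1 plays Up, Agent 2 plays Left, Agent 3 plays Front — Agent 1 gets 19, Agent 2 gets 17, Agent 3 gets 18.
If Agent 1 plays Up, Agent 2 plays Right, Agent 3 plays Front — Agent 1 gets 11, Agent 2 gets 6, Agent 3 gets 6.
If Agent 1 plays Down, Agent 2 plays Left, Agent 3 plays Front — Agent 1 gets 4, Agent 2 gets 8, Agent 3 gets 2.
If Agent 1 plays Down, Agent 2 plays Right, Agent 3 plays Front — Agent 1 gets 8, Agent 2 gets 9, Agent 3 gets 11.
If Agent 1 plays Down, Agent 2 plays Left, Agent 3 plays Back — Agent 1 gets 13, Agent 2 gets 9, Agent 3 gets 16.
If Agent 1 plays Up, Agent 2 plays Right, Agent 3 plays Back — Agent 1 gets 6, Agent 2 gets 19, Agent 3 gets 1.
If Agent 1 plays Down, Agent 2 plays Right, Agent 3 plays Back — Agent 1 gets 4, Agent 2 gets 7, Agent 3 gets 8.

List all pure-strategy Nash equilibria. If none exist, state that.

The unique pure-strategy Nash equilibrium is (Up, Left, Front).

Agent 1 against (Left, Front): payoffs 19, 4 → best response Up.
Agent 1 against (Left, Back): payoffs 17, 13 → best response Up.
Agent 1 against (Right, Front): payoffs 11, 8 → best response Up.
Agent 1 against (Right, Back): payoffs 6, 4 → best response Up.
Agent 2 against (Up, Front): payoffs 17, 6 → best response Left.
Agent 2 against (Up, Back): payoffs 2, 19 → best response Right.
Agent 2 against (Down, Front): payoffs 8, 9 → best response Right.
Agent 2 against (Down, Back): payoffs 9, 7 → best response Left.
Agent 3 against (Up, Left): payoffs 18, 16 → best response Front.
Agent 3 against (Up, Right): payoffs 6, 1 → best response Front.
Agent 3 against (Down, Left): payoffs 2, 16 → best response Back.
Agent 3 against (Down, Right): payoffs 11, 8 → best response Front.
Mutual best responses: (Up, Left, Front).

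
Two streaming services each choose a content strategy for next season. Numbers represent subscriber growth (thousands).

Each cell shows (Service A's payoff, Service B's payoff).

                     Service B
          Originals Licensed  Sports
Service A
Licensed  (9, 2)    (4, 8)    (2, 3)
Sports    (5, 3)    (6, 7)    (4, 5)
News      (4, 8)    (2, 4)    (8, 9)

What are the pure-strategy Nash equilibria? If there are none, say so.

Check each profile: it is a Nash equilibrium iff no player can strictly gain by switching unilaterally.
(Licensed, Originals): Service B can switch to Licensed (2 → 8). Not NE.
(Licensed, Licensed): Service A can switch to Sports (4 → 6). Not NE.
(Licensed, Sports): Service A can switch to Sports (2 → 4). Not NE.
(Sports, Originals): Service A can switch to Licensed (5 → 9). Not NE.
(Sports, Licensed): Service A gets 6, best alternative 4; Service B gets 7, best alternative 5. No profitable deviation — NE.
(Sports, Sports): Service A can switch to News (4 → 8). Not NE.
(News, Originals): Service A can switch to Licensed (4 → 9). Not NE.
(News, Sports): Service A gets 8, best alternative 4; Service B gets 9, best alternative 8. No profitable deviation — NE.
(The remaining 1 profile has a profitable deviation by the same check.)

The pure Nash equilibria are (Sports, Licensed) and (News, Sports).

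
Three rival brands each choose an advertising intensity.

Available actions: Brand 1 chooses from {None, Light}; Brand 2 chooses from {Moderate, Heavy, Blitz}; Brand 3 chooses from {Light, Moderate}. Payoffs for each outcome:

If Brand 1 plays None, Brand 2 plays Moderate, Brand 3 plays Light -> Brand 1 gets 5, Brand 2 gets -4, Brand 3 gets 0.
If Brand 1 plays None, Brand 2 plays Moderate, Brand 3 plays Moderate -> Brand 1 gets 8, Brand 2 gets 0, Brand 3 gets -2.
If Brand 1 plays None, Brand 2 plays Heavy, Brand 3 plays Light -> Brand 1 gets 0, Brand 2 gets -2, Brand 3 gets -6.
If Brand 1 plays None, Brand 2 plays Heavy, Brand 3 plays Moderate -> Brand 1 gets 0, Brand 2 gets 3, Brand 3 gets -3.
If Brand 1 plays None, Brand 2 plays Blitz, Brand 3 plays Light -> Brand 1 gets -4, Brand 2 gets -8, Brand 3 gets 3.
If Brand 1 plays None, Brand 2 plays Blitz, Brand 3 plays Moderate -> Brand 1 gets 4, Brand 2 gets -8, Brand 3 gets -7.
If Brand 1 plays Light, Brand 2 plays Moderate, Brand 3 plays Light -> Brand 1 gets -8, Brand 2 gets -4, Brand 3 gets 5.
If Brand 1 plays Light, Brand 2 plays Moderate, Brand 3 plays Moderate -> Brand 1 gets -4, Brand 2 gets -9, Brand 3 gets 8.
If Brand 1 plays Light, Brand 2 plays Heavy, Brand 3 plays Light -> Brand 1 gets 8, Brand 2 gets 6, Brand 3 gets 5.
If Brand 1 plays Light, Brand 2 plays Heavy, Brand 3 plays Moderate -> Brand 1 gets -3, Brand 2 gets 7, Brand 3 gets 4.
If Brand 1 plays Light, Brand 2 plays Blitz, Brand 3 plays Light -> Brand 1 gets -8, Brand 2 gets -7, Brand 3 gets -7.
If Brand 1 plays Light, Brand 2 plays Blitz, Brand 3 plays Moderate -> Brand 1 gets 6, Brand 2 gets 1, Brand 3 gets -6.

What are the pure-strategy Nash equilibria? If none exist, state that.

The pure Nash equilibria are (None, Heavy, Moderate); (Light, Heavy, Light).

For each strategy profile, look for a profitable unilateral deviation.
(None, Moderate, Light): Brand 2 can switch to Heavy (-4 → -2). Not NE.
(None, Moderate, Moderate): Brand 2 can switch to Heavy (0 → 3). Not NE.
(None, Heavy, Light): Brand 1 can switch to Light (0 → 8). Not NE.
(None, Heavy, Moderate): Brand 1 gets 0, best alternative -3; Brand 2 gets 3, best alternative 0; Brand 3 gets -3, best alternative -6. No profitable deviation — NE.
(None, Blitz, Light): Brand 2 can switch to Moderate (-8 → -4). Not NE.
(None, Blitz, Moderate): Brand 1 can switch to Light (4 → 6). Not NE.
(Light, Moderate, Light): Brand 1 can switch to None (-8 → 5). Not NE.
(Light, Moderate, Moderate): Brand 1 can switch to None (-4 → 8). Not NE.
(Light, Heavy, Light): Brand 1 gets 8, best alternative 0; Brand 2 gets 6, best alternative -4; Brand 3 gets 5, best alternative 4. No profitable deviation — NE.
(Light, Heavy, Moderate): Brand 1 can switch to None (-3 → 0). Not NE.
(Light, Blitz, Light): Brand 1 can switch to None (-8 → -4). Not NE.
(Light, Blitz, Moderate): Brand 2 can switch to Heavy (1 → 7). Not NE.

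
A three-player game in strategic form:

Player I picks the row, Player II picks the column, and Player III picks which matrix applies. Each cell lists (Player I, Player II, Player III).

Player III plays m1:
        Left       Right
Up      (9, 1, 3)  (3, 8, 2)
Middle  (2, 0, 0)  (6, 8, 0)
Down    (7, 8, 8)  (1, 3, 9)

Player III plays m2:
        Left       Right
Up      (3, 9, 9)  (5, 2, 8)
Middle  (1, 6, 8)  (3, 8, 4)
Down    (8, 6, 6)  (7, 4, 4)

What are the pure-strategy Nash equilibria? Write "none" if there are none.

none

For each player, find the best response to each opponent profile; mutual best responses are the pure NE.
Player I against (Left, m1): payoffs 9, 2, 7 → best response Up.
Player I against (Left, m2): payoffs 3, 1, 8 → best response Down.
Player I against (Right, m1): payoffs 3, 6, 1 → best response Middle.
Player I against (Right, m2): payoffs 5, 3, 7 → best response Down.
Player II against (Up, m1): payoffs 1, 8 → best response Right.
Player II against (Up, m2): payoffs 9, 2 → best response Left.
Player II against (Middle, m1): payoffs 0, 8 → best response Right.
Player II against (Middle, m2): payoffs 6, 8 → best response Right.
Player II against (Down, m1): payoffs 8, 3 → best response Left.
Player II against (Down, m2): payoffs 6, 4 → best response Left.
Player III against (Up, Left): payoffs 3, 9 → best response m2.
Player III against (Up, Right): payoffs 2, 8 → best response m2.
Player III against (Middle, Left): payoffs 0, 8 → best response m2.
Player III against (Middle, Right): payoffs 0, 4 → best response m2.
Player III against (Down, Left): payoffs 8, 6 → best response m1.
Player III against (Down, Right): payoffs 9, 4 → best response m1.
No profile is a mutual best response for all players.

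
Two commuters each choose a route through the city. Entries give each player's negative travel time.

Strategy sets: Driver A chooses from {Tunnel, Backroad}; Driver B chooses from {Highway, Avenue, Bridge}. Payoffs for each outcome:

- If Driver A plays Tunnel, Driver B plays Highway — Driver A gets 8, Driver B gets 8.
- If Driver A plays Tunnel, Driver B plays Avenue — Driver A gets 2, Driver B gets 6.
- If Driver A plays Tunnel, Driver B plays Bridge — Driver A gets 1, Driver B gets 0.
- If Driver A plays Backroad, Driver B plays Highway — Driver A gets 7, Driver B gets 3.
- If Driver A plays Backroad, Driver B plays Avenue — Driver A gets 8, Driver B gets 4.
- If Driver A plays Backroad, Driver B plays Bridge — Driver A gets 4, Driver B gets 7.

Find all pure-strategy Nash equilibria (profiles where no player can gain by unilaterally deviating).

The pure Nash equilibria are (Tunnel, Highway), (Backroad, Bridge).

Mark each player's best response to every combination of opponents' strategies; a profile where every player is best-responding is a pure Nash equilibrium.
Driver A against Highway: payoffs 8, 7 → best response Tunnel.
Driver A against Avenue: payoffs 2, 8 → best response Backroad.
Driver A against Bridge: payoffs 1, 4 → best response Backroad.
Driver B against Tunnel: payoffs 8, 6, 0 → best response Highway.
Driver B against Backroad: payoffs 3, 4, 7 → best response Bridge.
Mutual best responses: (Tunnel, Highway); (Backroad, Bridge).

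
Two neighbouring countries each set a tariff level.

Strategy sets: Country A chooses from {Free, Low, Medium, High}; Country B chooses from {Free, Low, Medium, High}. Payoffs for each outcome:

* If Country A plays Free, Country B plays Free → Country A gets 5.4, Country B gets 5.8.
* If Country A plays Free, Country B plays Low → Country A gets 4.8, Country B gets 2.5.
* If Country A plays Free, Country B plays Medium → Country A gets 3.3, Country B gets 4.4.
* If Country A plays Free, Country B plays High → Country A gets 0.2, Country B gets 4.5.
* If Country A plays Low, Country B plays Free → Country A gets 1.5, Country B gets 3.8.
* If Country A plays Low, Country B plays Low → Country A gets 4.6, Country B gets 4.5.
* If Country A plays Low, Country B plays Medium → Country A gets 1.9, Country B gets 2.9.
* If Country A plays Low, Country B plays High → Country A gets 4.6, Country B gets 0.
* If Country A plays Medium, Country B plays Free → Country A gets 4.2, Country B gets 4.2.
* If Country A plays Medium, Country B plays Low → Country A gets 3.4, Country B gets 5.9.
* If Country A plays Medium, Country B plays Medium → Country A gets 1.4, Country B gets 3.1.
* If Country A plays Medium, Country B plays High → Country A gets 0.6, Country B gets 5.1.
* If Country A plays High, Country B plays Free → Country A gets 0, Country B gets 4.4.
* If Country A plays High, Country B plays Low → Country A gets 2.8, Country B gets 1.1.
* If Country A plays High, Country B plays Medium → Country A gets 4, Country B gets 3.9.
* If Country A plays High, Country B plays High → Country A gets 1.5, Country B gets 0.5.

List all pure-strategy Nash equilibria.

For each player, find the best response to each opponent profile; mutual best responses are the pure NE.
Country A against Free: payoffs 5.4, 1.5, 4.2, 0 → best response Free.
Country A against Low: payoffs 4.8, 4.6, 3.4, 2.8 → best response Free.
Country A against Medium: payoffs 3.3, 1.9, 1.4, 4 → best response High.
Country A against High: payoffs 0.2, 4.6, 0.6, 1.5 → best response Low.
Country B against Free: payoffs 5.8, 2.5, 4.4, 4.5 → best response Free.
Country B against Low: payoffs 3.8, 4.5, 2.9, 0 → best response Low.
Country B against Medium: payoffs 4.2, 5.9, 3.1, 5.1 → best response Low.
Country B against High: payoffs 4.4, 1.1, 3.9, 0.5 → best response Free.
Mutual best responses: (Free, Free).

Pure NE: (Free, Free)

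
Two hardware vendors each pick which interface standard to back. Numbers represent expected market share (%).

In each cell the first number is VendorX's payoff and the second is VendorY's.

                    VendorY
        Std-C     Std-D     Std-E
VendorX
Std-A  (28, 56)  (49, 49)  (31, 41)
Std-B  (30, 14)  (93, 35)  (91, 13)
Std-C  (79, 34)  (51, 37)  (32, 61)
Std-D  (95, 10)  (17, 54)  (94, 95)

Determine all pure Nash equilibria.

The pure Nash equilibria are (Std-B, Std-D) and (Std-D, Std-E).

(Std-A, Std-C): VendorX can switch to Std-B (28 → 30). Not NE.
(Std-A, Std-D): VendorX can switch to Std-B (49 → 93). Not NE.
(Std-A, Std-E): VendorX can switch to Std-B (31 → 91). Not NE.
(Std-B, Std-C): VendorX can switch to Std-C (30 → 79). Not NE.
(Std-B, Std-D): VendorX gets 93, best alternative 51; VendorY gets 35, best alternative 14. No profitable deviation — NE.
(Std-B, Std-E): VendorX can switch to Std-D (91 → 94). Not NE.
(Std-C, Std-C): VendorX can switch to Std-D (79 → 95). Not NE.
(Std-D, Std-E): VendorX gets 94, best alternative 91; VendorY gets 95, best alternative 54. No profitable deviation — NE.
(The remaining 4 profiles each have a profitable deviation by the same check.)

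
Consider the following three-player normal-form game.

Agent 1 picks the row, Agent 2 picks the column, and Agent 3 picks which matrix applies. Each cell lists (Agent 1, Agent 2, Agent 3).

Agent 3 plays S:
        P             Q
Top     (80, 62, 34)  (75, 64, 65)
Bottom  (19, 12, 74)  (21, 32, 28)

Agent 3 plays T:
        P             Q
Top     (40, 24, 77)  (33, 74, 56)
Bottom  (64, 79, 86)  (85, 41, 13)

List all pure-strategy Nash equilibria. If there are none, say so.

Agent 1 against (P, S): payoffs 80, 19 → best response Top.
Agent 1 against (P, T): payoffs 40, 64 → best response Bottom.
Agent 1 against (Q, S): payoffs 75, 21 → best response Top.
Agent 1 against (Q, T): payoffs 33, 85 → best response Bottom.
Agent 2 against (Top, S): payoffs 62, 64 → best response Q.
Agent 2 against (Top, T): payoffs 24, 74 → best response Q.
Agent 2 against (Bottom, S): payoffs 12, 32 → best response Q.
Agent 2 against (Bottom, T): payoffs 79, 41 → best response P.
Agent 3 against (Top, P): payoffs 34, 77 → best response T.
Agent 3 against (Top, Q): payoffs 65, 56 → best response S.
Agent 3 against (Bottom, P): payoffs 74, 86 → best response T.
Agent 3 against (Bottom, Q): payoffs 28, 13 → best response S.
Mutual best responses: (Top, Q, S); (Bottom, P, T).

(Top, Q, S) and (Bottom, P, T)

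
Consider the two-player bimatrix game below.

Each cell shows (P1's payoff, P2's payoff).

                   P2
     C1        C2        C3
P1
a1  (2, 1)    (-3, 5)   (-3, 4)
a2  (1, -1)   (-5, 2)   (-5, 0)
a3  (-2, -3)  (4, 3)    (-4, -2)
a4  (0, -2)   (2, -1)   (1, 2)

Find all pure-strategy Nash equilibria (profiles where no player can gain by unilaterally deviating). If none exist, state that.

(a1, C1): P2 can switch to C2 (1 → 5). Not NE.
(a1, C2): P1 can switch to a3 (-3 → 4). Not NE.
(a1, C3): P1 can switch to a4 (-3 → 1). Not NE.
(a2, C1): P1 can switch to a1 (1 → 2). Not NE.
(a2, C2): P1 can switch to a1 (-5 → -3). Not NE.
(a2, C3): P1 can switch to a1 (-5 → -3). Not NE.
(a3, C2): P1 gets 4, best alternative 2; P2 gets 3, best alternative -2. No profitable deviation — NE.
(a4, C3): P1 gets 1, best alternative -3; P2 gets 2, best alternative -1. No profitable deviation — NE.
(The remaining 4 profiles each have a profitable deviation by the same check.)

Pure-strategy Nash equilibria: (a3, C2); (a4, C3)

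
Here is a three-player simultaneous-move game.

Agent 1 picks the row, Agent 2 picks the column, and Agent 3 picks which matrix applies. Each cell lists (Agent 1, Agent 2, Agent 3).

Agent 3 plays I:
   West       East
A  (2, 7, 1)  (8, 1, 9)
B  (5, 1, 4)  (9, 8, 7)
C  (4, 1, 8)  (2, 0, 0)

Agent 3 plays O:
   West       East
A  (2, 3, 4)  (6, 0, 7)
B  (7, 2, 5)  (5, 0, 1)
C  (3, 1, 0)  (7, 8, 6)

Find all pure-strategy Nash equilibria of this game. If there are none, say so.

Agent 1 against (West, I): payoffs 2, 5, 4 → best response B.
Agent 1 against (West, O): payoffs 2, 7, 3 → best response B.
Agent 1 against (East, I): payoffs 8, 9, 2 → best response B.
Agent 1 against (East, O): payoffs 6, 5, 7 → best response C.
Agent 2 against (A, I): payoffs 7, 1 → best response West.
Agent 2 against (A, O): payoffs 3, 0 → best response West.
Agent 2 against (B, I): payoffs 1, 8 → best response East.
Agent 2 against (B, O): payoffs 2, 0 → best response West.
Agent 2 against (C, I): payoffs 1, 0 → best response West.
Agent 2 against (C, O): payoffs 1, 8 → best response East.
Agent 3 against (A, West): payoffs 1, 4 → best response O.
Agent 3 against (A, East): payoffs 9, 7 → best response I.
Agent 3 against (B, West): payoffs 4, 5 → best response O.
Agent 3 against (B, East): payoffs 7, 1 → best response I.
Agent 3 against (C, West): payoffs 8, 0 → best response I.
Agent 3 against (C, East): payoffs 0, 6 → best response O.
Mutual best responses: (B, West, O); (B, East, I); (C, East, O).

(B, West, O); (B, East, I); (C, East, O)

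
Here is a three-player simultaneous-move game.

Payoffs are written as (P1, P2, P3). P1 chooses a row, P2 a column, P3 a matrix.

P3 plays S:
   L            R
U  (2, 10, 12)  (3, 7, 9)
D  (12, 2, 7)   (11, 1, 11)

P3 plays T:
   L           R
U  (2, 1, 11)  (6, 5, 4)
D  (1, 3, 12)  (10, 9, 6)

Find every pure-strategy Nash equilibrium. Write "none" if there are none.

This game has no pure Nash equilibrium.

(U, L, S): P1 can switch to D (2 → 12). Not NE.
(U, L, T): P2 can switch to R (1 → 5). Not NE.
(U, R, S): P1 can switch to D (3 → 11). Not NE.
(U, R, T): P1 can switch to D (6 → 10). Not NE.
(D, L, S): P3 can switch to T (7 → 12). Not NE.
(D, L, T): P1 can switch to U (1 → 2). Not NE.
(D, R, S): P2 can switch to L (1 → 2). Not NE.
(D, R, T): P3 can switch to S (6 → 11). Not NE.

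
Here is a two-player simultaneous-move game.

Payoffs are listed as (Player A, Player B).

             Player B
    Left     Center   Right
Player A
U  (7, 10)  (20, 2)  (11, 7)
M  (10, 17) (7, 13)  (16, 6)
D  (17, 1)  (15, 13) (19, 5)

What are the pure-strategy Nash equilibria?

(U, Left): Player A can switch to M (7 → 10). Not NE.
(U, Center): Player B can switch to Left (2 → 10). Not NE.
(U, Right): Player A can switch to M (11 → 16). Not NE.
(M, Left): Player A can switch to D (10 → 17). Not NE.
(M, Center): Player A can switch to U (7 → 20). Not NE.
(M, Right): Player A can switch to D (16 → 19). Not NE.
(D, Left): Player B can switch to Center (1 → 13). Not NE.
(D, Center): Player A can switch to U (15 → 20). Not NE.
(D, Right): Player B can switch to Center (5 → 13). Not NE.

No pure-strategy Nash equilibrium.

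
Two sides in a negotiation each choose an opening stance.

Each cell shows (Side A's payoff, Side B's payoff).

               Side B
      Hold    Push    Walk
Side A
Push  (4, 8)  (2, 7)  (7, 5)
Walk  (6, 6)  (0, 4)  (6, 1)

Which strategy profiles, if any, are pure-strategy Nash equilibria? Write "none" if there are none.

Side A against Hold: payoffs 4, 6 → best response Walk.
Side A against Push: payoffs 2, 0 → best response Push.
Side A against Walk: payoffs 7, 6 → best response Push.
Side B against Push: payoffs 8, 7, 5 → best response Hold.
Side B against Walk: payoffs 6, 4, 1 → best response Hold.
Mutual best responses: (Walk, Hold).

(Walk, Hold)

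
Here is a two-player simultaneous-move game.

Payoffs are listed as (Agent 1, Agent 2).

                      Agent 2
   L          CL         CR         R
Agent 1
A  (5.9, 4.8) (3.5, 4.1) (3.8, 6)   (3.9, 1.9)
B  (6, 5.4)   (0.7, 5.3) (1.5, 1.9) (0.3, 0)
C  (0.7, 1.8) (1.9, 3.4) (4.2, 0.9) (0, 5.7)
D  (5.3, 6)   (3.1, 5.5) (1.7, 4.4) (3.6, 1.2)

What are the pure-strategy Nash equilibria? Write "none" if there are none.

Agent 1 against L: payoffs 5.9, 6, 0.7, 5.3 → best response B.
Agent 1 against CL: payoffs 3.5, 0.7, 1.9, 3.1 → best response A.
Agent 1 against CR: payoffs 3.8, 1.5, 4.2, 1.7 → best response C.
Agent 1 against R: payoffs 3.9, 0.3, 0, 3.6 → best response A.
Agent 2 against A: payoffs 4.8, 4.1, 6, 1.9 → best response CR.
Agent 2 against B: payoffs 5.4, 5.3, 1.9, 0 → best response L.
Agent 2 against C: payoffs 1.8, 3.4, 0.9, 5.7 → best response R.
Agent 2 against D: payoffs 6, 5.5, 4.4, 1.2 → best response L.
Mutual best responses: (B, L).

The unique pure-strategy Nash equilibrium is (B, L).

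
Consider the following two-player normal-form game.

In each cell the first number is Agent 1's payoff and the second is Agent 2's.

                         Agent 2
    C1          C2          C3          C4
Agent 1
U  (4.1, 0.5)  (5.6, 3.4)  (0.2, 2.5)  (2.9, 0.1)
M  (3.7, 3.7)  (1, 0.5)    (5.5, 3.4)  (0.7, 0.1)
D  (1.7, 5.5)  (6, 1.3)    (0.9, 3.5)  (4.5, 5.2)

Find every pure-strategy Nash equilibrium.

No pure-strategy Nash equilibrium.

(U, C1): Agent 2 can switch to C2 (0.5 → 3.4). Not NE.
(U, C2): Agent 1 can switch to D (5.6 → 6). Not NE.
(U, C3): Agent 1 can switch to M (0.2 → 5.5). Not NE.
(U, C4): Agent 1 can switch to D (2.9 → 4.5). Not NE.
(M, C1): Agent 1 can switch to U (3.7 → 4.1). Not NE.
(M, C2): Agent 1 can switch to U (1 → 5.6). Not NE.
(M, C3): Agent 2 can switch to C1 (3.4 → 3.7). Not NE.
(M, C4): Agent 1 can switch to U (0.7 → 2.9). Not NE.
(D, C1): Agent 1 can switch to U (1.7 → 4.1). Not NE.
(D, C2): Agent 2 can switch to C1 (1.3 → 5.5). Not NE.
(The remaining 2 profiles each have a profitable deviation by the same check.)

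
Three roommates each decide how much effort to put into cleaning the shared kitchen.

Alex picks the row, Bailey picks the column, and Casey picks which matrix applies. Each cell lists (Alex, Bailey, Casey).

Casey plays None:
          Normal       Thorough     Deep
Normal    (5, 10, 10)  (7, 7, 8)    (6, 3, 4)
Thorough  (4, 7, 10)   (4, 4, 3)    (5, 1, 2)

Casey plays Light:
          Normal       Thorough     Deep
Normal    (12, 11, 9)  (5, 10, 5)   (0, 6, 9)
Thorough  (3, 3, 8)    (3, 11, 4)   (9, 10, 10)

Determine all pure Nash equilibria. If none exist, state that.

The unique pure-strategy Nash equilibrium is (Normal, Normal, None).

Alex against (Normal, None): payoffs 5, 4 → best response Normal.
Alex against (Normal, Light): payoffs 12, 3 → best response Normal.
Alex against (Thorough, None): payoffs 7, 4 → best response Normal.
Alex against (Thorough, Light): payoffs 5, 3 → best response Normal.
Alex against (Deep, None): payoffs 6, 5 → best response Normal.
Alex against (Deep, Light): payoffs 0, 9 → best response Thorough.
Bailey against (Normal, None): payoffs 10, 7, 3 → best response Normal.
Bailey against (Normal, Light): payoffs 11, 10, 6 → best response Normal.
Bailey against (Thorough, None): payoffs 7, 4, 1 → best response Normal.
Bailey against (Thorough, Light): payoffs 3, 11, 10 → best response Thorough.
Casey against (Normal, Normal): payoffs 10, 9 → best response None.
Casey against (Normal, Thorough): payoffs 8, 5 → best response None.
Casey against (Normal, Deep): payoffs 4, 9 → best response Light.
Casey against (Thorough, Normal): payoffs 10, 8 → best response None.
Casey against (Thorough, Thorough): payoffs 3, 4 → best response Light.
Casey against (Thorough, Deep): payoffs 2, 10 → best response Light.
Mutual best responses: (Normal, Normal, None).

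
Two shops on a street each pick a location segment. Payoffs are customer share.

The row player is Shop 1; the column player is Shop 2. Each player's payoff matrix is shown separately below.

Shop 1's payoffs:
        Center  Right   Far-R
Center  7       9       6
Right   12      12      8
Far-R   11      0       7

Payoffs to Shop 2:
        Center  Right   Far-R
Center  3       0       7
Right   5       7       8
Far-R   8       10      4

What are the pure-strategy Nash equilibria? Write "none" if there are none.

(Center, Center): Shop 1 can switch to Right (7 → 12). Not NE.
(Center, Right): Shop 1 can switch to Right (9 → 12). Not NE.
(Center, Far-R): Shop 1 can switch to Right (6 → 8). Not NE.
(Right, Center): Shop 2 can switch to Right (5 → 7). Not NE.
(Right, Right): Shop 2 can switch to Far-R (7 → 8). Not NE.
(Right, Far-R): Shop 1 gets 8, best alternative 7; Shop 2 gets 8, best alternative 7. No profitable deviation — NE.
(Far-R, Center): Shop 1 can switch to Right (11 → 12). Not NE.
(The remaining 2 profiles each have a profitable deviation by the same check.)

Pure NE: (Right, Far-R)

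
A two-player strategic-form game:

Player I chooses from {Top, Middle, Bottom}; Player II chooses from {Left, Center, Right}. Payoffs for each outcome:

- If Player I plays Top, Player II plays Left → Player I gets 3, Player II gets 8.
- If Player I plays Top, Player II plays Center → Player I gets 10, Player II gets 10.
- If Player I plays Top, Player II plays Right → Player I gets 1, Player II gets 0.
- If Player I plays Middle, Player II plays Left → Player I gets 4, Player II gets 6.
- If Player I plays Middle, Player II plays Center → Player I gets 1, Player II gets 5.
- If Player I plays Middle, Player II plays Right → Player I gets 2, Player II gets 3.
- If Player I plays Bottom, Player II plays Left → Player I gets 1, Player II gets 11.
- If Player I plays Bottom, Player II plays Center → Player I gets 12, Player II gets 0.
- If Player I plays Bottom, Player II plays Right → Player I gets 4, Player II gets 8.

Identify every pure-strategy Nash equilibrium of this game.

The unique pure-strategy Nash equilibrium is (Middle, Left).

Mark each player's best response to every combination of opponents' strategies; a profile where every player is best-responding is a pure Nash equilibrium.
Player I against Left: payoffs 3, 4, 1 → best response Middle.
Player I against Center: payoffs 10, 1, 12 → best response Bottom.
Player I against Right: payoffs 1, 2, 4 → best response Bottom.
Player II against Top: payoffs 8, 10, 0 → best response Center.
Player II against Middle: payoffs 6, 5, 3 → best response Left.
Player II against Bottom: payoffs 11, 0, 8 → best response Left.
Mutual best responses: (Middle, Left).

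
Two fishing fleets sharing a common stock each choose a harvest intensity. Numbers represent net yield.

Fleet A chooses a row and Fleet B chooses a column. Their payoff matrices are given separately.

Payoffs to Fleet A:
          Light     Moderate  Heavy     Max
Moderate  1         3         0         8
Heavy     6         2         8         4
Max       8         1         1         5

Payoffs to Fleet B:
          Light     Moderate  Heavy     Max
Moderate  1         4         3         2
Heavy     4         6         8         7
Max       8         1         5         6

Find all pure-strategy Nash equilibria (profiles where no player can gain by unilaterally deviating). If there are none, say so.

The pure Nash equilibria are (Moderate, Moderate), (Heavy, Heavy), (Max, Light).

Check each profile: it is a Nash equilibrium iff no player can strictly gain by switching unilaterally.
(Moderate, Light): Fleet A can switch to Heavy (1 → 6). Not NE.
(Moderate, Moderate): Fleet A gets 3, best alternative 2; Fleet B gets 4, best alternative 3. No profitable deviation — NE.
(Moderate, Heavy): Fleet A can switch to Heavy (0 → 8). Not NE.
(Moderate, Max): Fleet B can switch to Moderate (2 → 4). Not NE.
(Heavy, Light): Fleet A can switch to Max (6 → 8). Not NE.
(Heavy, Moderate): Fleet A can switch to Moderate (2 → 3). Not NE.
(Heavy, Heavy): Fleet A gets 8, best alternative 1; Fleet B gets 8, best alternative 7. No profitable deviation — NE.
(Heavy, Max): Fleet A can switch to Moderate (4 → 8). Not NE.
(Max, Light): Fleet A gets 8, best alternative 6; Fleet B gets 8, best alternative 6. No profitable deviation — NE.
(The remaining 3 profiles each have a profitable deviation by the same check.)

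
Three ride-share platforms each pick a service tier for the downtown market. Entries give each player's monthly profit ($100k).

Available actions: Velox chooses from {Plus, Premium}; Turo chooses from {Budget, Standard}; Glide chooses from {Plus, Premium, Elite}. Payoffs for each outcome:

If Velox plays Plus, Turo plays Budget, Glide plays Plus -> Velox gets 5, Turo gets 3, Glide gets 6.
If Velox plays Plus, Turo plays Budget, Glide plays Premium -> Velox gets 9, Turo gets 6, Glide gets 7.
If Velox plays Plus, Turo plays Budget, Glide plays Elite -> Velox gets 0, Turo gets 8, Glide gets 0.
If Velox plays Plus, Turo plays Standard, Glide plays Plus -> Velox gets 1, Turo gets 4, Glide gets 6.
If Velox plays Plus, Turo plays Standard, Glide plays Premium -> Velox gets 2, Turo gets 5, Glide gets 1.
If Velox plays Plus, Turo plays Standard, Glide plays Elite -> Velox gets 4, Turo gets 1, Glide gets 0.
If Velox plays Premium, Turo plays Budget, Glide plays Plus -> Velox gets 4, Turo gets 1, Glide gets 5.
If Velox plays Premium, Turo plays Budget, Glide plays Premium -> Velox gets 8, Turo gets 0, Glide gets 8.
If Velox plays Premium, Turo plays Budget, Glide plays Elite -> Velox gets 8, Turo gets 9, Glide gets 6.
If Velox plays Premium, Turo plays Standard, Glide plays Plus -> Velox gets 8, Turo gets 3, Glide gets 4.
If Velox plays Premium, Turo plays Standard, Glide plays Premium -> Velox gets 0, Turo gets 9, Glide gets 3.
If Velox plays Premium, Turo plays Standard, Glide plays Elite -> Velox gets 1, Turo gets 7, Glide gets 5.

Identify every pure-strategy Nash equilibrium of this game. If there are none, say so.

Mark each player's best response to every combination of opponents' strategies; a profile where every player is best-responding is a pure Nash equilibrium.
Velox against (Budget, Plus): payoffs 5, 4 → best response Plus.
Velox against (Budget, Premium): payoffs 9, 8 → best response Plus.
Velox against (Budget, Elite): payoffs 0, 8 → best response Premium.
Velox against (Standard, Plus): payoffs 1, 8 → best response Premium.
Velox against (Standard, Premium): payoffs 2, 0 → best response Plus.
Velox against (Standard, Elite): payoffs 4, 1 → best response Plus.
Turo against (Plus, Plus): payoffs 3, 4 → best response Standard.
Turo against (Plus, Premium): payoffs 6, 5 → best response Budget.
Turo against (Plus, Elite): payoffs 8, 1 → best response Budget.
Turo against (Premium, Plus): payoffs 1, 3 → best response Standard.
Turo against (Premium, Premium): payoffs 0, 9 → best response Standard.
Turo against (Premium, Elite): payoffs 9, 7 → best response Budget.
Glide against (Plus, Budget): payoffs 6, 7, 0 → best response Premium.
Glide against (Plus, Standard): payoffs 6, 1, 0 → best response Plus.
Glide against (Premium, Budget): payoffs 5, 8, 6 → best response Premium.
Glide against (Premium, Standard): payoffs 4, 3, 5 → best response Elite.
Mutual best responses: (Plus, Budget, Premium).

The unique pure-strategy Nash equilibrium is (Plus, Budget, Premium).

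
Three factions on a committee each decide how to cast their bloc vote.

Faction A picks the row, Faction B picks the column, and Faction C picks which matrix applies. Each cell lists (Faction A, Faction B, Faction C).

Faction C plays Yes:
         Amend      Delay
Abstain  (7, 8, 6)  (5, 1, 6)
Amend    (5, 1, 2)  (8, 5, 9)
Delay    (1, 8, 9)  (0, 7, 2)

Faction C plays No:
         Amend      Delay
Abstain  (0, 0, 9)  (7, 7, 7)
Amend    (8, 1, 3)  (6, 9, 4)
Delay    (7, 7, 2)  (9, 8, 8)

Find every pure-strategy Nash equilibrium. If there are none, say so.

Faction A against (Amend, Yes): payoffs 7, 5, 1 → best response Abstain.
Faction A against (Amend, No): payoffs 0, 8, 7 → best response Amend.
Faction A against (Delay, Yes): payoffs 5, 8, 0 → best response Amend.
Faction A against (Delay, No): payoffs 7, 6, 9 → best response Delay.
Faction B against (Abstain, Yes): payoffs 8, 1 → best response Amend.
Faction B against (Abstain, No): payoffs 0, 7 → best response Delay.
Faction B against (Amend, Yes): payoffs 1, 5 → best response Delay.
Faction B against (Amend, No): payoffs 1, 9 → best response Delay.
Faction B against (Delay, Yes): payoffs 8, 7 → best response Amend.
Faction B against (Delay, No): payoffs 7, 8 → best response Delay.
Faction C against (Abstain, Amend): payoffs 6, 9 → best response No.
Faction C against (Abstain, Delay): payoffs 6, 7 → best response No.
Faction C against (Amend, Amend): payoffs 2, 3 → best response No.
Faction C against (Amend, Delay): payoffs 9, 4 → best response Yes.
Faction C against (Delay, Amend): payoffs 9, 2 → best response Yes.
Faction C against (Delay, Delay): payoffs 2, 8 → best response No.
Mutual best responses: (Amend, Delay, Yes); (Delay, Delay, No).

The pure Nash equilibria are (Amend, Delay, Yes) and (Delay, Delay, No).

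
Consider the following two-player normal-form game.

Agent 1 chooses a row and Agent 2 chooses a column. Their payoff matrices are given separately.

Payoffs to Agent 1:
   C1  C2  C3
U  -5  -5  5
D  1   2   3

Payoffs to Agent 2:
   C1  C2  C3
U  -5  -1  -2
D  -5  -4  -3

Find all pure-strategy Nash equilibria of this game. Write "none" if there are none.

(U, C1): Agent 1 can switch to D (-5 → 1). Not NE.
(U, C2): Agent 1 can switch to D (-5 → 2). Not NE.
(U, C3): Agent 2 can switch to C2 (-2 → -1). Not NE.
(D, C1): Agent 2 can switch to C2 (-5 → -4). Not NE.
(D, C2): Agent 2 can switch to C3 (-4 → -3). Not NE.
(D, C3): Agent 1 can switch to U (3 → 5). Not NE.

There is no pure-strategy Nash equilibrium.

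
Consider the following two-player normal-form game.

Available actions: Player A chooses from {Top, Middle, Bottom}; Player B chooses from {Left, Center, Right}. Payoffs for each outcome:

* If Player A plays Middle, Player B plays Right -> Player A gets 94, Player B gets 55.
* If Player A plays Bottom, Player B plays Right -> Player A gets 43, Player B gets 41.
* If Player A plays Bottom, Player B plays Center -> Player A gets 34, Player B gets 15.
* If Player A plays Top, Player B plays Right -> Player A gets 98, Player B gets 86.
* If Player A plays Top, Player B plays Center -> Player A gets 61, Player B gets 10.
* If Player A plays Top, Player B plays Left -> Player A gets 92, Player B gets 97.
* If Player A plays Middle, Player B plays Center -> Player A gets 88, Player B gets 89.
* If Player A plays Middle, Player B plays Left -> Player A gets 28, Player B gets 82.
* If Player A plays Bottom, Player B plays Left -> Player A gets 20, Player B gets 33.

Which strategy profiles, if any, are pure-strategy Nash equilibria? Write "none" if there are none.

Player A against Left: payoffs 92, 28, 20 → best response Top.
Player A against Center: payoffs 61, 88, 34 → best response Middle.
Player A against Right: payoffs 98, 94, 43 → best response Top.
Player B against Top: payoffs 97, 10, 86 → best response Left.
Player B against Middle: payoffs 82, 89, 55 → best response Center.
Player B against Bottom: payoffs 33, 15, 41 → best response Right.
Mutual best responses: (Top, Left); (Middle, Center).

The pure Nash equilibria are (Top, Left) and (Middle, Center).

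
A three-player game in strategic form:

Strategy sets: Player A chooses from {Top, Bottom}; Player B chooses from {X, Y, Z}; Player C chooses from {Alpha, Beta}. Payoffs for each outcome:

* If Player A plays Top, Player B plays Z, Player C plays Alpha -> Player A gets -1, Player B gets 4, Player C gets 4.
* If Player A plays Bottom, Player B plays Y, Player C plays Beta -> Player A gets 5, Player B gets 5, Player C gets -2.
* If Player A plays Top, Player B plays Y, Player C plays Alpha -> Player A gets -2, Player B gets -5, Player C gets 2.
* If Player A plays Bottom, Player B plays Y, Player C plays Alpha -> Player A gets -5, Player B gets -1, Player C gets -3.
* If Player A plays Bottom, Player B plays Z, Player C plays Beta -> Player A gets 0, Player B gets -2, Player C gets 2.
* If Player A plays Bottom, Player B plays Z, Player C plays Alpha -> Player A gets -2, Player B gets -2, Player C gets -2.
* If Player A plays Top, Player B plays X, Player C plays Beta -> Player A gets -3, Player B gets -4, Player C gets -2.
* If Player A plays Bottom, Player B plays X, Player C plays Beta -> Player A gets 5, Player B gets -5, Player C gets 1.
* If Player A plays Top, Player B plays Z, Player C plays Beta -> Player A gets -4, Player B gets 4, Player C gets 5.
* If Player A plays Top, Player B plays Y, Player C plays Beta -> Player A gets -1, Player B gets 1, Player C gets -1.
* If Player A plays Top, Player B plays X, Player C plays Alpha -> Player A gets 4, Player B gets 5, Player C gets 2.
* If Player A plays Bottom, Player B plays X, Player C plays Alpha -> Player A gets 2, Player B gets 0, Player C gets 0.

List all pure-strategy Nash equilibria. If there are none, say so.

(Top, X, Alpha); (Bottom, Y, Beta)

For each player, find the best response to each opponent profile; mutual best responses are the pure NE.
Player A against (X, Alpha): payoffs 4, 2 → best response Top.
Player A against (X, Beta): payoffs -3, 5 → best response Bottom.
Player A against (Y, Alpha): payoffs -2, -5 → best response Top.
Player A against (Y, Beta): payoffs -1, 5 → best response Bottom.
Player A against (Z, Alpha): payoffs -1, -2 → best response Top.
Player A against (Z, Beta): payoffs -4, 0 → best response Bottom.
Player B against (Top, Alpha): payoffs 5, -5, 4 → best response X.
Player B against (Top, Beta): payoffs -4, 1, 4 → best response Z.
Player B against (Bottom, Alpha): payoffs 0, -1, -2 → best response X.
Player B against (Bottom, Beta): payoffs -5, 5, -2 → best response Y.
Player C against (Top, X): payoffs 2, -2 → best response Alpha.
Player C against (Top, Y): payoffs 2, -1 → best response Alpha.
Player C against (Top, Z): payoffs 4, 5 → best response Beta.
Player C against (Bottom, X): payoffs 0, 1 → best response Beta.
Player C against (Bottom, Y): payoffs -3, -2 → best response Beta.
Player C against (Bottom, Z): payoffs -2, 2 → best response Beta.
Mutual best responses: (Top, X, Alpha); (Bottom, Y, Beta).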